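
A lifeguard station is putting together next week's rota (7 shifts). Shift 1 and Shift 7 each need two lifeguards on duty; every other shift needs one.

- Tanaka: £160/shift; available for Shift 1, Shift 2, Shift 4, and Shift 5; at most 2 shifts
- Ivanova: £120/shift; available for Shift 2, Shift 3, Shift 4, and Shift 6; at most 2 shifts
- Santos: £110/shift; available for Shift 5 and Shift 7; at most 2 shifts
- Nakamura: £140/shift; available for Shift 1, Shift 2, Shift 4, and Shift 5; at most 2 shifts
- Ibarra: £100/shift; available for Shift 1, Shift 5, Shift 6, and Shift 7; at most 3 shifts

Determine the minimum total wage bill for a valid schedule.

£1040

Shift 3 can only be covered by Ivanova, so that assignment is forced.
Shift 7 can only be covered by Santos and Ibarra, so that assignment is forced.
Picking the cheapest available lifeguard for each shift independently would cost £1010, but that ignores the shift limits.
An optimal schedule: Shift 1→Ibarra+Nakamura, Shift 2→Ivanova, Shift 3→Ivanova, Shift 4→Nakamura, Shift 5→Santos, Shift 6→Ibarra, Shift 7→Ibarra+Santos.
Total: 100 + 140 + 120 + 120 + 140 + 110 + 100 + 100 + 110 = £1040.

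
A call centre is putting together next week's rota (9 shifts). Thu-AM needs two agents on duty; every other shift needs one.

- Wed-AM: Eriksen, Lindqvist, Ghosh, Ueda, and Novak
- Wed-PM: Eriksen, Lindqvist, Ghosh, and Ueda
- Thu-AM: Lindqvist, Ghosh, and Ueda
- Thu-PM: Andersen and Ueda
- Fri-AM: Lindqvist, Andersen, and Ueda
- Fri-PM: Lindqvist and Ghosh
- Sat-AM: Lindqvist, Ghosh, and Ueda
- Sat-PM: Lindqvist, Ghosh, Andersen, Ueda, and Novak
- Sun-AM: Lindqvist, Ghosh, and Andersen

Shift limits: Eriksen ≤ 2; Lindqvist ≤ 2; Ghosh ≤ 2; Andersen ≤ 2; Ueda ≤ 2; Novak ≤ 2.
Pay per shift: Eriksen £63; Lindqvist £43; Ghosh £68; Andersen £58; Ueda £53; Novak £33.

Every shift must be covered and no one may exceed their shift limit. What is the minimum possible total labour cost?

£505

Picking the cheapest available agent for each shift independently would cost £430, but that ignores the shift limits.
An optimal schedule: Wed-AM→Novak, Wed-PM→Eriksen, Thu-AM→Lindqvist+Ueda, Thu-PM→Ueda, Fri-AM→Andersen, Fri-PM→Lindqvist, Sat-AM→Ghosh, Sat-PM→Novak, Sun-AM→Andersen.
Total: 33 + 63 + 43 + 53 + 53 + 58 + 43 + 68 + 33 + 58 = £505.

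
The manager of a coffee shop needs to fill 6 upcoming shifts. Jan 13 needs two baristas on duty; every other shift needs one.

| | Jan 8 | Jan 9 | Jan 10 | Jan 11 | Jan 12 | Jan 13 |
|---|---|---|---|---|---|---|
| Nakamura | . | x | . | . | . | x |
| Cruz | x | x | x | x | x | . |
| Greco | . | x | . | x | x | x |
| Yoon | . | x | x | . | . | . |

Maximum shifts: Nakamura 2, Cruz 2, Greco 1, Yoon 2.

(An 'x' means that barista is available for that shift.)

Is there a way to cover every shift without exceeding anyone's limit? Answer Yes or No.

No

Total capacity is 7 and 7 slots are needed, so capacity alone doesn't rule it out.
Shifts {Jan 8, Jan 11, Jan 12, Jan 13} need 5 worker-slots in total, but the baristas available for any of those shifts (Nakamura, Cruz, and Greco) can supply at most 4 among them. So no valid schedule exists.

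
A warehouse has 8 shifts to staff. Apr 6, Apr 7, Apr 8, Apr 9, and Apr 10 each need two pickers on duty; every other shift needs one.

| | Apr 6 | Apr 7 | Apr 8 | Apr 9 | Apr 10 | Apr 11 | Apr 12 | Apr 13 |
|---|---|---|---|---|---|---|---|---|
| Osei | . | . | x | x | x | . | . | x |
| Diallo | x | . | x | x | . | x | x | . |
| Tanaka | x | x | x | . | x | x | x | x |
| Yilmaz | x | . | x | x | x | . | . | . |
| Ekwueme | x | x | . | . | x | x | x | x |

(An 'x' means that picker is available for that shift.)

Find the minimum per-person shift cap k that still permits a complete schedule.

With 5 pickers and 13 worker-slots to fill, someone must work at least ⌈13/5⌉ = 3 shifts, so k ≥ 3.
k = 3 works: Apr 6→Tanaka+Yilmaz, Apr 7→Tanaka+Ekwueme, Apr 8→Osei+Tanaka, Apr 9→Osei+Diallo, Apr 10→Yilmaz+Ekwueme, Apr 11→Diallo, Apr 12→Diallo, Apr 13→Osei.
Loads: Osei 3, Diallo 3, Tanaka 3, Yilmaz 2, Ekwueme 2 — all ≤ 3.

3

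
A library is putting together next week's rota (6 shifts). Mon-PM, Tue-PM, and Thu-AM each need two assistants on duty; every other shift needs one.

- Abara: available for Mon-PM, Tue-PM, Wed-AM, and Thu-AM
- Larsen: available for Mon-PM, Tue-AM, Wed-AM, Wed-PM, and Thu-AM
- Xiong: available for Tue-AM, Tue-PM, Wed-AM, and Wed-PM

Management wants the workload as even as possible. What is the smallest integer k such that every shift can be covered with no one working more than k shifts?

3

With 3 assistants and 9 worker-slots to fill, someone must work at least ⌈9/3⌉ = 3 shifts, so k ≥ 3.
k = 3 works: Mon-PM→Abara+Larsen, Tue-AM→Larsen, Tue-PM→Abara+Xiong, Wed-AM→Xiong, Wed-PM→Xiong, Thu-AM→Abara+Larsen.
Loads: Abara 3, Larsen 3, Xiong 3 — all ≤ 3.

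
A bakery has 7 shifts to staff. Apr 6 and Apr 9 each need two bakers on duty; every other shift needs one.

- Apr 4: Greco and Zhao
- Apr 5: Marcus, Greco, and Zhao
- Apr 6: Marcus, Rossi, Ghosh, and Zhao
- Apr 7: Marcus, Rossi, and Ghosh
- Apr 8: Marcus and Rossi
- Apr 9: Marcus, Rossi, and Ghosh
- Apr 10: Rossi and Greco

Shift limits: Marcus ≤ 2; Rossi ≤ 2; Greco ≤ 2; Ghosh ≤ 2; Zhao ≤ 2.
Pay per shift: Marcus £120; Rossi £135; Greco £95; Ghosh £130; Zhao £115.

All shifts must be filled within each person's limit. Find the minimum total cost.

Picking the cheapest available baker for each shift independently would cost £1010, but that ignores the shift limits.
An optimal schedule: Apr 4→Greco, Apr 5→Zhao, Apr 6→Zhao+Ghosh, Apr 7→Marcus, Apr 8→Marcus, Apr 9→Ghosh+Rossi, Apr 10→Greco.
Total: 95 + 115 + 115 + 130 + 120 + 120 + 130 + 135 + 95 = £1055.

£1055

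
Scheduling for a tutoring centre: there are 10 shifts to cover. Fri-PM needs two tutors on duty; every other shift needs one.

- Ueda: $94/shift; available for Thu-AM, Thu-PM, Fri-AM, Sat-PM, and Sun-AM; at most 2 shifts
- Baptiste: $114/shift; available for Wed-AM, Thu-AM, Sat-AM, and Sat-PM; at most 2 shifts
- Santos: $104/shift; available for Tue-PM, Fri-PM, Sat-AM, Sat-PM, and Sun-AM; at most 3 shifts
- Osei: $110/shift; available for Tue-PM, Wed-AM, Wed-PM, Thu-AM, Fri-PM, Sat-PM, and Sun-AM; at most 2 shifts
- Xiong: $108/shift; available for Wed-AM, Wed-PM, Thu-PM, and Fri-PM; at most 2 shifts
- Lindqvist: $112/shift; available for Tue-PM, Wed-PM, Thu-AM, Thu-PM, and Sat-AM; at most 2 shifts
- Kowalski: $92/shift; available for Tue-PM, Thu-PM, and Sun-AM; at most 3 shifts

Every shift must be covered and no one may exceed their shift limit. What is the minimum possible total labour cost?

$1102

Fri-AM can only be covered by Ueda, so that assignment is forced.
Picking the cheapest available tutor for each shift independently would cost $1090, but that ignores the shift limits.
An optimal schedule: Tue-PM→Kowalski, Wed-AM→Xiong, Wed-PM→Xiong, Thu-AM→Ueda, Thu-PM→Kowalski, Fri-AM→Ueda, Fri-PM→Santos+Osei, Sat-AM→Santos, Sat-PM→Santos, Sun-AM→Kowalski.
Total: 92 + 108 + 108 + 94 + 92 + 94 + 104 + 110 + 104 + 104 + 92 = $1102.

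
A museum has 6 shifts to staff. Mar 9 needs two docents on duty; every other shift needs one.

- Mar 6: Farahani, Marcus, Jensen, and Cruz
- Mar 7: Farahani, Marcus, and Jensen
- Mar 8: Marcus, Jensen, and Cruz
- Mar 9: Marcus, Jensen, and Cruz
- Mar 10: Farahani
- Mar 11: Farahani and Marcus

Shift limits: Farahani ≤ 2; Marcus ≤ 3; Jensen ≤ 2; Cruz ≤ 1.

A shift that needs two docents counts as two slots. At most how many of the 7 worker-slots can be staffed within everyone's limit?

Total capacity across all docents is 2+3+2+1 = 8, and 7 slots are needed, so at most 7 can be filled.
An assignment achieving 7: Mar 6→Jensen, Mar 7→Marcus, Mar 8→Marcus, Mar 9→Marcus+Jensen, Mar 10→Farahani, Mar 11→Farahani.
Loads: Farahani 2/2, Marcus 3/3, Jensen 2/2, Cruz 0/1.

7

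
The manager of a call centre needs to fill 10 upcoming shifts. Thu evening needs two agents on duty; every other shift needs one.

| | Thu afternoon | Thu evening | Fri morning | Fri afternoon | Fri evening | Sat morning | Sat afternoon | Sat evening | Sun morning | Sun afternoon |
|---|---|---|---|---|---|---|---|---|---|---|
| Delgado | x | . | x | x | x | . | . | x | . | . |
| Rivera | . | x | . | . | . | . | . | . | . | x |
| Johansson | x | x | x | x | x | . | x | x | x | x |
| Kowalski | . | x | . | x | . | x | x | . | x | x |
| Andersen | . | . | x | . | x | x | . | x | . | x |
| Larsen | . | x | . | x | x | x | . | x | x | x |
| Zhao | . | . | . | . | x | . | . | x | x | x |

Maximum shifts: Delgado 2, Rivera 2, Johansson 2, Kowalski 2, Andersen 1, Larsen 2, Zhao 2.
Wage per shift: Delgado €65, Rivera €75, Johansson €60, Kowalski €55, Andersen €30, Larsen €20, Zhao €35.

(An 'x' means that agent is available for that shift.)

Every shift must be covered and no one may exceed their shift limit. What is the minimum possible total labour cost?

€500

Picking the cheapest available agent for each shift independently would cost €340, but that ignores the shift limits.
An optimal schedule: Thu afternoon→Johansson, Thu evening→Kowalski+Johansson, Fri morning→Andersen, Fri afternoon→Larsen, Fri evening→Delgado, Sat morning→Larsen, Sat afternoon→Kowalski, Sat evening→Delgado, Sun morning→Zhao, Sun afternoon→Zhao.
Total: 60 + 55 + 60 + 30 + 20 + 65 + 20 + 55 + 65 + 35 + 35 = €500.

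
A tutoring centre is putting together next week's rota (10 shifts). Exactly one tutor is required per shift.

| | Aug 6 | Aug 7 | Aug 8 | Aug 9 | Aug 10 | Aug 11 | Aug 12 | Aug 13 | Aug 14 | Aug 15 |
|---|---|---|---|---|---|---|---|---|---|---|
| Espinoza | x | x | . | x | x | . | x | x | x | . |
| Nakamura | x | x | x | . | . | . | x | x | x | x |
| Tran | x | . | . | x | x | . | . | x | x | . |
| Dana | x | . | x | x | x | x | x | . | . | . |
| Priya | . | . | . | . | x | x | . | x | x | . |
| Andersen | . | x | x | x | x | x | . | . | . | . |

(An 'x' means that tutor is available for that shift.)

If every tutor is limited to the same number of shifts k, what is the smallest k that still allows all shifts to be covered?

2

With 6 tutors and 10 worker-slots to fill, someone must work at least ⌈10/6⌉ = 2 shifts, so k ≥ 2.
k = 2 works: Aug 6→Tran, Aug 7→Espinoza, Aug 8→Nakamura, Aug 9→Tran, Aug 10→Dana, Aug 11→Dana, Aug 12→Espinoza, Aug 13→Priya, Aug 14→Priya, Aug 15→Nakamura.
Loads: Espinoza 2, Nakamura 2, Tran 2, Dana 2, Priya 2, Andersen 0 — all ≤ 2.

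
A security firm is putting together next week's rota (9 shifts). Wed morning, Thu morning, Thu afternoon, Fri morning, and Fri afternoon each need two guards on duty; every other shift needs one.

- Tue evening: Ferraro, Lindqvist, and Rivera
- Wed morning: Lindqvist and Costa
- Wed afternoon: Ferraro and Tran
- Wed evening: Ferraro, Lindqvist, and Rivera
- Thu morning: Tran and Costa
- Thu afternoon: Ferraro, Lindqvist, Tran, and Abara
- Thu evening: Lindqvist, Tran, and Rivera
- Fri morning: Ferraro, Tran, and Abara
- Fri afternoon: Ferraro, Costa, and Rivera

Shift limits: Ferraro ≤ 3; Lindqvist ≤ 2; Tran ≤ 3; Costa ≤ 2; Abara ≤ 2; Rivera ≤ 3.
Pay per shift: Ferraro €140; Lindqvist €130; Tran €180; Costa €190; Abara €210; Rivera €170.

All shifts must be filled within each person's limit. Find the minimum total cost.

Wed morning can only be covered by Lindqvist and Costa, so that assignment is forced.
Thu morning can only be covered by Tran and Costa, so that assignment is forced.
Picking the cheapest available guard for each shift independently would cost €2120, but that ignores the shift limits.
An optimal schedule: Tue evening→Lindqvist, Wed morning→Lindqvist+Costa, Wed afternoon→Ferraro, Wed evening→Rivera, Thu morning→Tran+Costa, Thu afternoon→Tran+Abara, Thu evening→Rivera, Fri morning→Ferraro+Tran, Fri afternoon→Ferraro+Rivera.
Total: 130 + 130 + 190 + 140 + 170 + 180 + 190 + 180 + 210 + 170 + 140 + 180 + 140 + 170 = €2320.

€2320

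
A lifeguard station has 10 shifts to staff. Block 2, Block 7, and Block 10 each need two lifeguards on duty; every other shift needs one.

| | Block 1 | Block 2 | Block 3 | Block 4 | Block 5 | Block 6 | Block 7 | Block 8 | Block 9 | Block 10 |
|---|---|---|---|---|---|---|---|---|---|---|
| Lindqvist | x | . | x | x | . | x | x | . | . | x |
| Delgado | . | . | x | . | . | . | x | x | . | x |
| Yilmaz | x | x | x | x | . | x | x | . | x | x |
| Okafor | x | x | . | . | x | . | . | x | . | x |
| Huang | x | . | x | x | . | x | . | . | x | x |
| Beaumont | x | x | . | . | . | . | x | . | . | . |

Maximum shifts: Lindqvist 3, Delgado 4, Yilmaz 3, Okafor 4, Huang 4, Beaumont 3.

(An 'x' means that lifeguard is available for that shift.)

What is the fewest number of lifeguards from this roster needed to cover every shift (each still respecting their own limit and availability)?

4

13 slots to fill and no one can take more than 4, so at least ⌈13/4⌉ = 4 lifeguards are needed.
Lindqvist, Delgado, Yilmaz, and Okafor alone can cover everything: Block 1→Lindqvist, Block 2→Yilmaz+Okafor, Block 3→Delgado, Block 4→Lindqvist, Block 5→Okafor, Block 6→Lindqvist, Block 7→Delgado+Yilmaz, Block 8→Delgado, Block 9→Yilmaz, Block 10→Delgado+Okafor.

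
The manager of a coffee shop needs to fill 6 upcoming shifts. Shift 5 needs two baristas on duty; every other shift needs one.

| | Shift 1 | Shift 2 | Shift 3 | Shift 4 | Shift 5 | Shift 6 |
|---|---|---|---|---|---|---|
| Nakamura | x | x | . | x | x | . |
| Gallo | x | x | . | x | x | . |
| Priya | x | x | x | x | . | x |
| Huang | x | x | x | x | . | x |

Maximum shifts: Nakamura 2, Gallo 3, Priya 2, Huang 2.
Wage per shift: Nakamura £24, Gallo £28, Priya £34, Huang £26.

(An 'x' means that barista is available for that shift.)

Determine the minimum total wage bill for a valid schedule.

Shift 5 can only be covered by Nakamura and Gallo, so that assignment is forced.
Picking the cheapest available barista for each shift independently would cost £176, but that ignores the shift limits.
An optimal schedule: Shift 1→Nakamura, Shift 2→Gallo, Shift 3→Huang, Shift 4→Gallo, Shift 5→Nakamura+Gallo, Shift 6→Huang.
Total: 24 + 28 + 26 + 28 + 24 + 28 + 26 = £184.

£184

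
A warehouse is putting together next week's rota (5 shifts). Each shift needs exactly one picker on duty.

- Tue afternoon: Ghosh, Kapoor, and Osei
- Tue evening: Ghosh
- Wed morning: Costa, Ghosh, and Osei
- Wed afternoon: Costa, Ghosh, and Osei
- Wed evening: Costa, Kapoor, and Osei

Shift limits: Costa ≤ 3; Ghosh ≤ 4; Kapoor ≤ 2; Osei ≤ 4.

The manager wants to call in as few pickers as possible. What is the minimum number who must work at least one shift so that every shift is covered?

2

5 slots to fill and no one can take more than 4, so at least ⌈5/4⌉ = 2 pickers are needed.
Costa and Ghosh alone can cover everything: Tue afternoon→Ghosh, Tue evening→Ghosh, Wed morning→Costa, Wed afternoon→Costa, Wed evening→Costa.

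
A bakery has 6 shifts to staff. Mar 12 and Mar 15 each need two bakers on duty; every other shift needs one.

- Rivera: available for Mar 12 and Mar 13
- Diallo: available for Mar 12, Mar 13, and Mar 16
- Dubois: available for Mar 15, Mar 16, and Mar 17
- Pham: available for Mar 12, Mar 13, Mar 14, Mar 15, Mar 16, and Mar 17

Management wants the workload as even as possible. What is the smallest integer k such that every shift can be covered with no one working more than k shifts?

2

With 4 bakers and 8 worker-slots to fill, someone must work at least ⌈8/4⌉ = 2 shifts, so k ≥ 2.
k = 2 works: Mar 12→Rivera+Diallo, Mar 13→Rivera, Mar 14→Pham, Mar 15→Dubois+Pham, Mar 16→Diallo, Mar 17→Dubois.
Loads: Rivera 2, Diallo 2, Dubois 2, Pham 2 — all ≤ 2.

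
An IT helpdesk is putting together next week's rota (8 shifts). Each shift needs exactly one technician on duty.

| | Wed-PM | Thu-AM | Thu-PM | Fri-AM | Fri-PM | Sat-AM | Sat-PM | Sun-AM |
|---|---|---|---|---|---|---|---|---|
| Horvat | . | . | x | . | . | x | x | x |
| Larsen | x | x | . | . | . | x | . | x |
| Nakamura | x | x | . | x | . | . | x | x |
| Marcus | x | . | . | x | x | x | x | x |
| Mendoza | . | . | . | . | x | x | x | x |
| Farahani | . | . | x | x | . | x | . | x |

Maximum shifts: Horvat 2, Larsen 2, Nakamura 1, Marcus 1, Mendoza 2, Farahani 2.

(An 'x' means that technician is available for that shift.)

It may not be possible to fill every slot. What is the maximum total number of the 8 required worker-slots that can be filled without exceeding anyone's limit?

8

Total capacity across all technicians is 2+2+1+1+2+2 = 10, and 8 slots are needed, so at most 8 can be filled.
An assignment achieving 8: Wed-PM→Larsen, Thu-AM→Larsen, Thu-PM→Horvat, Fri-AM→Nakamura, Fri-PM→Marcus, Sat-AM→Mendoza, Sat-PM→Horvat, Sun-AM→Mendoza.
Loads: Horvat 2/2, Larsen 2/2, Nakamura 1/1, Marcus 1/1, Mendoza 2/2, Farahani 0/2.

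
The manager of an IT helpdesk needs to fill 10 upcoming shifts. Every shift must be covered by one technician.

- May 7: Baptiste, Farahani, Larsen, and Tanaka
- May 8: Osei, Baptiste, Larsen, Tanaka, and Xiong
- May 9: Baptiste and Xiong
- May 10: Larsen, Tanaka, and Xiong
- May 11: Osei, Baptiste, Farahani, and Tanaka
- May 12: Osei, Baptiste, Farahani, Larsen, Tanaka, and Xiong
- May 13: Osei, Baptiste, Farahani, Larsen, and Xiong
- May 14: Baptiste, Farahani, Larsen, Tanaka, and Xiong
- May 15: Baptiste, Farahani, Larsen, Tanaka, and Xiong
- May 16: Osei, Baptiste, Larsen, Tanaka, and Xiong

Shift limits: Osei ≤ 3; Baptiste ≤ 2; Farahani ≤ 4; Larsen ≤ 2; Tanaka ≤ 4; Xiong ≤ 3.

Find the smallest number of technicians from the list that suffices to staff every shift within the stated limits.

3

10 slots to fill and no one can take more than 4, so at least ⌈10/4⌉ = 3 technicians are needed.
Osei, Farahani, and Xiong alone can cover everything: May 7→Farahani, May 8→Osei, May 9→Xiong, May 10→Xiong, May 11→Osei, May 12→Farahani, May 13→Xiong, May 14→Farahani, May 15→Farahani, May 16→Osei.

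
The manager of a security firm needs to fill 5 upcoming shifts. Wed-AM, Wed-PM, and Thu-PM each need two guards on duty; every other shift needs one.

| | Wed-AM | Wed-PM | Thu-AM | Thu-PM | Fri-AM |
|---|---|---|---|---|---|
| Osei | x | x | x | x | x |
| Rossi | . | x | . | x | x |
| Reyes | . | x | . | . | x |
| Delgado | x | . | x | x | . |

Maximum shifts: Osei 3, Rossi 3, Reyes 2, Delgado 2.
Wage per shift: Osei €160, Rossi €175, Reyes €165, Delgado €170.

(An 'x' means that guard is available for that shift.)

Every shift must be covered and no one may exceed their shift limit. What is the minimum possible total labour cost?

Wed-AM can only be covered by Osei and Delgado, so that assignment is forced.
Picking the cheapest available guard for each shift independently would cost €1305, but that ignores the shift limits.
An optimal schedule: Wed-AM→Osei+Delgado, Wed-PM→Osei+Reyes, Thu-AM→Osei, Thu-PM→Delgado+Rossi, Fri-AM→Reyes.
Total: 160 + 170 + 160 + 165 + 160 + 170 + 175 + 165 = €1325.

€1325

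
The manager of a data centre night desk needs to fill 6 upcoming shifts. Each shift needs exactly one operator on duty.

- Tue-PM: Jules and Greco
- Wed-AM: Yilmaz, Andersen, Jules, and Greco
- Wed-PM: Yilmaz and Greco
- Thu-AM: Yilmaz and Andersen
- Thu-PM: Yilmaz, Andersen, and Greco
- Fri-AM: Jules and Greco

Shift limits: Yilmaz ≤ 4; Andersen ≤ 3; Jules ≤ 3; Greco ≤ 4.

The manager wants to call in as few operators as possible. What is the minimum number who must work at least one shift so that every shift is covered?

6 slots to fill and no one can take more than 4, so at least ⌈6/4⌉ = 2 operators are needed.
Yilmaz and Jules alone can cover everything: Tue-PM→Jules, Wed-AM→Yilmaz, Wed-PM→Yilmaz, Thu-AM→Yilmaz, Thu-PM→Yilmaz, Fri-AM→Jules.

2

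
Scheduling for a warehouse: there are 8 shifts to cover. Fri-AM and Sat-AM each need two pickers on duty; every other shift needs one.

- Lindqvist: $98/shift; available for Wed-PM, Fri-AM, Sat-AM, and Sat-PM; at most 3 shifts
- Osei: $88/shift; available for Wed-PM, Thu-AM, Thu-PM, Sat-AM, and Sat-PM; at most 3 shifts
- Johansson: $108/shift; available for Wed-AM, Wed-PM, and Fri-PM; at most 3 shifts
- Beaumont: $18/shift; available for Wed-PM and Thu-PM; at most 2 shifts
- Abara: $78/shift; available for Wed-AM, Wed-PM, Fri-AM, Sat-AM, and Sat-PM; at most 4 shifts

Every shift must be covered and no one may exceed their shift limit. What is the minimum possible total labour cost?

$730

Thu-AM can only be covered by Osei, so that assignment is forced.
Fri-AM can only be covered by Lindqvist and Abara, so that assignment is forced.
Fri-PM can only be covered by Johansson, so that assignment is forced.
Picking the cheapest available picker for each shift independently would cost $730, and that bound is achievable.
An optimal schedule: Wed-AM→Abara, Wed-PM→Beaumont, Thu-AM→Osei, Thu-PM→Beaumont, Fri-AM→Abara+Lindqvist, Fri-PM→Johansson, Sat-AM→Abara+Osei, Sat-PM→Abara.
Total: 78 + 18 + 88 + 18 + 78 + 98 + 108 + 78 + 88 + 78 = $730.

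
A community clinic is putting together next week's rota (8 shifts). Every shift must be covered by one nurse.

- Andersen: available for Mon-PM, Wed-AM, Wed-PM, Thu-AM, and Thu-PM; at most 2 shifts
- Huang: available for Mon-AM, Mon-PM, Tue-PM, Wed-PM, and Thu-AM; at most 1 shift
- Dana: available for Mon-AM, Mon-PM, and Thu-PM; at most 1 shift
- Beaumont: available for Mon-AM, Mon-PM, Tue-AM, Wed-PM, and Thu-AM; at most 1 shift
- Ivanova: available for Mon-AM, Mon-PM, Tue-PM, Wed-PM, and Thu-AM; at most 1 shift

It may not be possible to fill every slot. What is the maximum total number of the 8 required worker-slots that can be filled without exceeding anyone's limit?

6

Total capacity across all nurses is 2+1+1+1+1 = 6, and 8 slots are needed, so at most 6 can be filled.
An assignment achieving 6: Mon-AM→Dana, Tue-AM→Beaumont, Tue-PM→Huang, Wed-AM→Andersen, Wed-PM→Ivanova, Thu-PM→Andersen.
Loads: Andersen 2/2, Huang 1/1, Dana 1/1, Beaumont 1/1, Ivanova 1/1.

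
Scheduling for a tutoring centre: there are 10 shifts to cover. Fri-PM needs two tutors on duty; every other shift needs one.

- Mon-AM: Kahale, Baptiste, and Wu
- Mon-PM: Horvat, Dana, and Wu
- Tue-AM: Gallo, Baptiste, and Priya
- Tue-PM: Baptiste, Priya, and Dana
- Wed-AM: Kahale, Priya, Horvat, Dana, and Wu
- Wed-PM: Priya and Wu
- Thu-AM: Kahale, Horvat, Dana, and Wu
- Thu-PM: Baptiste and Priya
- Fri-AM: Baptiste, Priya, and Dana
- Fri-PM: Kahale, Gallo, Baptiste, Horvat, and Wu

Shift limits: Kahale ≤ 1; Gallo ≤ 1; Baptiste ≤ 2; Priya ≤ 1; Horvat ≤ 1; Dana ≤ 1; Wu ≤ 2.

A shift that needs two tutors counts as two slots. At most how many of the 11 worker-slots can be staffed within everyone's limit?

Total capacity across all tutors is 1+1+2+1+1+1+2 = 9, and 11 slots are needed, so at most 9 can be filled.
An assignment achieving 9: Mon-AM→Kahale, Mon-PM→Horvat, Tue-AM→Gallo, Tue-PM→Baptiste, Wed-AM→Wu, Wed-PM→Priya, Thu-AM→Wu, Thu-PM→Baptiste, Fri-AM→Dana.
Loads: Kahale 1/1, Gallo 1/1, Baptiste 2/2, Priya 1/1, Horvat 1/1, Dana 1/1, Wu 2/2.

9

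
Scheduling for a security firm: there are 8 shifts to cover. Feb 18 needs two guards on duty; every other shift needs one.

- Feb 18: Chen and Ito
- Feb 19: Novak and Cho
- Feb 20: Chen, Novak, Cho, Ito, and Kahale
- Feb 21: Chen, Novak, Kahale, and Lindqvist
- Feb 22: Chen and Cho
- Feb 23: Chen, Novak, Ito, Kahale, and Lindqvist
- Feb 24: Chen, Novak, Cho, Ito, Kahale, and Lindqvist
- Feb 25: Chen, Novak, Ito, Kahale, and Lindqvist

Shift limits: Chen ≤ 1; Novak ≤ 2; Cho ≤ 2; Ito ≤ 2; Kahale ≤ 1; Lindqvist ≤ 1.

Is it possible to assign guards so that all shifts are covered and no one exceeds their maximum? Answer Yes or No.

Yes

Feb 18 can only be covered by Chen and Ito, so that assignment is forced.
One valid schedule: Feb 18→Chen+Ito, Feb 19→Novak, Feb 20→Cho, Feb 21→Novak, Feb 22→Cho, Feb 23→Ito, Feb 24→Lindqvist, Feb 25→Kahale.
Loads: Chen 1/1, Novak 2/2, Cho 2/2, Ito 2/2, Kahale 1/1, Lindqvist 1/1 — all within limits.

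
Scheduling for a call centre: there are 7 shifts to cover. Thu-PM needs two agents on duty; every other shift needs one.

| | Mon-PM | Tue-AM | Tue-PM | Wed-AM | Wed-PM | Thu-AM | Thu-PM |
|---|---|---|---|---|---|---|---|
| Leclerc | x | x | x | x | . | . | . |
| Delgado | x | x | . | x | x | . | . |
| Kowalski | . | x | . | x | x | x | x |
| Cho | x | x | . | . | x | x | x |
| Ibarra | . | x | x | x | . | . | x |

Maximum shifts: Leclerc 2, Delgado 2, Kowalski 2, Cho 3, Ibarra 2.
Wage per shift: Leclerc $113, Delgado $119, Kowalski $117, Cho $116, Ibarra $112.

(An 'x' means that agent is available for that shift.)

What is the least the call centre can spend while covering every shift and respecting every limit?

$915

Picking the cheapest available agent for each shift independently would cost $909, but that ignores the shift limits.
An optimal schedule: Mon-PM→Leclerc, Tue-AM→Kowalski, Tue-PM→Ibarra, Wed-AM→Leclerc, Wed-PM→Cho, Thu-AM→Cho, Thu-PM→Ibarra+Cho.
Total: 113 + 117 + 112 + 113 + 116 + 116 + 112 + 116 = $915.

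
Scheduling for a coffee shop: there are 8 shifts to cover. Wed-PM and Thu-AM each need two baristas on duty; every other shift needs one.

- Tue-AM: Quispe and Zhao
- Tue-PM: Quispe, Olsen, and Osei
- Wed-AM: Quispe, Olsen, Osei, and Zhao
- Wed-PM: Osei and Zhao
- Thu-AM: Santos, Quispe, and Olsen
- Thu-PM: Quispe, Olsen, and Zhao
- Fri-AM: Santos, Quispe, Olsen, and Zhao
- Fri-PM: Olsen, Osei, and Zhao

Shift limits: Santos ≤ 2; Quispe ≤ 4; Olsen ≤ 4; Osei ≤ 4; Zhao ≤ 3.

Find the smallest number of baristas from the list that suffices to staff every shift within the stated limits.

4

10 slots to fill and no one can take more than 4, so at least ⌈10/4⌉ = 3 baristas are needed.
Shifts {Wed-PM, Thu-AM} need 4 slots, but among the baristas available for them (Santos, Quispe, Olsen, Osei, and Zhao) any 3 together supply at most 3. So 3 baristas are not enough.
Santos, Quispe, Osei, and Zhao alone can cover everything: Tue-AM→Quispe, Tue-PM→Quispe, Wed-AM→Osei, Wed-PM→Osei+Zhao, Thu-AM→Santos+Quispe, Thu-PM→Quispe, Fri-AM→Santos, Fri-PM→Osei.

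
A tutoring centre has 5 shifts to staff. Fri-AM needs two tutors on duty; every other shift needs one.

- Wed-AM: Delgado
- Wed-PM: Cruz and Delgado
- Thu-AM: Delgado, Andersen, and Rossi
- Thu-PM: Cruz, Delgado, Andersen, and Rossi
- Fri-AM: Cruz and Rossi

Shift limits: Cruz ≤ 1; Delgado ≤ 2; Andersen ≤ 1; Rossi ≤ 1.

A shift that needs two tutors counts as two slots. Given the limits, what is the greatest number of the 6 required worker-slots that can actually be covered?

Total capacity across all tutors is 1+2+1+1 = 5, and 6 slots are needed, so at most 5 can be filled.
An assignment achieving 5: Wed-AM→Delgado, Wed-PM→Cruz, Thu-AM→Delgado, Thu-PM→Andersen, Fri-AM→Rossi.
Loads: Cruz 1/1, Delgado 2/2, Andersen 1/1, Rossi 1/1.

5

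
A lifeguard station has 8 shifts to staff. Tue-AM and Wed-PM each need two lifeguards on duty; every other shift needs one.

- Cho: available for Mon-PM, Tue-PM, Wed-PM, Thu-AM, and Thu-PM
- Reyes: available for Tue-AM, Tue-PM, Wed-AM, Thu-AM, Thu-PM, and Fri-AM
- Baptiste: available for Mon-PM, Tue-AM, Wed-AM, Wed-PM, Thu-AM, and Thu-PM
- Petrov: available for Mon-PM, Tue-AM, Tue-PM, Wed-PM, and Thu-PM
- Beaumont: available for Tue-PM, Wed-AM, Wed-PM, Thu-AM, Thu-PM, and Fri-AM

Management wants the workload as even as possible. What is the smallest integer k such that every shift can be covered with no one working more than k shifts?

With 5 lifeguards and 10 worker-slots to fill, someone must work at least ⌈10/5⌉ = 2 shifts, so k ≥ 2.
k = 2 works: Mon-PM→Cho, Tue-AM→Reyes+Baptiste, Tue-PM→Cho, Wed-AM→Baptiste, Wed-PM→Petrov+Beaumont, Thu-AM→Beaumont, Thu-PM→Petrov, Fri-AM→Reyes.
Loads: Cho 2, Reyes 2, Baptiste 2, Petrov 2, Beaumont 2 — all ≤ 2.

2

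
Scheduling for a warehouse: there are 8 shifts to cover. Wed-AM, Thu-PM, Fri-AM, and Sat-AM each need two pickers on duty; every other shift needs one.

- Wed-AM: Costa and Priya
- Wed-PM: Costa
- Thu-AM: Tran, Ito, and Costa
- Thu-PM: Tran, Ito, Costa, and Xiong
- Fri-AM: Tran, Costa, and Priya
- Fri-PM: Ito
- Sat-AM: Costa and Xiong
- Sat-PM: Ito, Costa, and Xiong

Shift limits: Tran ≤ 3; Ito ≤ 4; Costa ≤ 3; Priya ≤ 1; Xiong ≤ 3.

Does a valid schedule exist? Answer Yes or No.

Total capacity is 14 and 12 slots are needed, so capacity alone doesn't rule it out.
Shifts {Wed-AM, Wed-PM, Fri-AM, Sat-AM} need 7 worker-slots in total, but the pickers available for any of those shifts (Tran, Costa, Priya, and Xiong) can supply at most 6 among them. So no valid schedule exists.

No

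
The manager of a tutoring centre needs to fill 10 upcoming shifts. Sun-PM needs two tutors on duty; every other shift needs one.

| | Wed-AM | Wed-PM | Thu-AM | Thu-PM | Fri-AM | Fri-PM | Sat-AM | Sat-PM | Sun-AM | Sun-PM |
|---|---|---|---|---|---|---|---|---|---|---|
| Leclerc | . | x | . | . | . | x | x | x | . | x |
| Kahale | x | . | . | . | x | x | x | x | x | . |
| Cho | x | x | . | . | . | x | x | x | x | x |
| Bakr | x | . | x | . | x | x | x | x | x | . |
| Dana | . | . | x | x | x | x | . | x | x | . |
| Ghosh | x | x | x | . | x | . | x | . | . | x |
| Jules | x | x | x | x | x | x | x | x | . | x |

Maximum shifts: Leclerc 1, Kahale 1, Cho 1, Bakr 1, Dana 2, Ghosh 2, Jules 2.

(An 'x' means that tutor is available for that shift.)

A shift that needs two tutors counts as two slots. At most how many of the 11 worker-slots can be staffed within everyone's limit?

10

Total capacity across all tutors is 1+1+1+1+2+2+2 = 10, and 11 slots are needed, so at most 10 can be filled.
An assignment achieving 10: Wed-AM→Ghosh, Wed-PM→Leclerc, Thu-AM→Bakr, Thu-PM→Dana, Fri-AM→Dana, Fri-PM→Jules, Sat-AM→Jules, Sun-AM→Kahale, Sun-PM→Cho+Ghosh.
Loads: Leclerc 1/1, Kahale 1/1, Cho 1/1, Bakr 1/1, Dana 2/2, Ghosh 2/2, Jules 2/2.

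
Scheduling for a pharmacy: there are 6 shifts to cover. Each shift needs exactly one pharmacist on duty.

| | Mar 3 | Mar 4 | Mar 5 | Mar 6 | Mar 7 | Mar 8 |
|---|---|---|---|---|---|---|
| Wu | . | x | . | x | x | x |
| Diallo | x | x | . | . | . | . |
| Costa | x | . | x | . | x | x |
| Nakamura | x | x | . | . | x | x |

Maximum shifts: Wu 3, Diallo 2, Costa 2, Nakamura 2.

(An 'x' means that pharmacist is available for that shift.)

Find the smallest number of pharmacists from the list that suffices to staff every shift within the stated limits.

6 slots to fill and no one can take more than 3, so at least ⌈6/3⌉ = 2 pharmacists are needed.
Any 2 pharmacists together have capacity at most 3+2 = 5 < 6 slots, so 2 can never suffice.
Wu, Diallo, and Costa alone can cover everything: Mar 3→Diallo, Mar 4→Wu, Mar 5→Costa, Mar 6→Wu, Mar 7→Wu, Mar 8→Costa.

3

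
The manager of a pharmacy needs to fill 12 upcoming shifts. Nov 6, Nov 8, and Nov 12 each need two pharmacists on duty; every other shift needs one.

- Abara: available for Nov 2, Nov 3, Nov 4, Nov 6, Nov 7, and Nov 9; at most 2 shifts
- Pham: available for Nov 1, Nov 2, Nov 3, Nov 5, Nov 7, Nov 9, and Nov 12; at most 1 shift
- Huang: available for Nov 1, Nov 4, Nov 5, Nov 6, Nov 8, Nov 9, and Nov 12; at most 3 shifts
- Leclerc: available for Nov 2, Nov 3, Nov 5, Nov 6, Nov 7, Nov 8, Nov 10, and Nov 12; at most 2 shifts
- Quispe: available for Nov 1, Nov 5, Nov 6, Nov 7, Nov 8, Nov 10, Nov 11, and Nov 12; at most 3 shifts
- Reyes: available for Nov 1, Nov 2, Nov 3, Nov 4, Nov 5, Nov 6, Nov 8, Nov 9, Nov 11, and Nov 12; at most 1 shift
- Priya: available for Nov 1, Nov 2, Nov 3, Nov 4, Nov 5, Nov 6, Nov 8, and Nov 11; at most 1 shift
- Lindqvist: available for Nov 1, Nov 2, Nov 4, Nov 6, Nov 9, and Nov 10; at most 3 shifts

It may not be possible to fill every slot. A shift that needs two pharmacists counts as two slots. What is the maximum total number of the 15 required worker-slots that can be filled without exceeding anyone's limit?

15

Total capacity across all pharmacists is 2+1+3+2+3+1+1+3 = 16, and 15 slots are needed, so at most 15 can be filled.
An assignment achieving 15: Nov 1→Quispe, Nov 2→Lindqvist, Nov 3→Abara, Nov 4→Huang, Nov 5→Reyes, Nov 6→Priya+Lindqvist, Nov 7→Abara, Nov 8→Huang+Leclerc, Nov 9→Pham, Nov 10→Leclerc, Nov 11→Quispe, Nov 12→Huang+Quispe.
Loads: Abara 2/2, Pham 1/1, Huang 3/3, Leclerc 2/2, Quispe 3/3, Reyes 1/1, Priya 1/1, Lindqvist 2/3.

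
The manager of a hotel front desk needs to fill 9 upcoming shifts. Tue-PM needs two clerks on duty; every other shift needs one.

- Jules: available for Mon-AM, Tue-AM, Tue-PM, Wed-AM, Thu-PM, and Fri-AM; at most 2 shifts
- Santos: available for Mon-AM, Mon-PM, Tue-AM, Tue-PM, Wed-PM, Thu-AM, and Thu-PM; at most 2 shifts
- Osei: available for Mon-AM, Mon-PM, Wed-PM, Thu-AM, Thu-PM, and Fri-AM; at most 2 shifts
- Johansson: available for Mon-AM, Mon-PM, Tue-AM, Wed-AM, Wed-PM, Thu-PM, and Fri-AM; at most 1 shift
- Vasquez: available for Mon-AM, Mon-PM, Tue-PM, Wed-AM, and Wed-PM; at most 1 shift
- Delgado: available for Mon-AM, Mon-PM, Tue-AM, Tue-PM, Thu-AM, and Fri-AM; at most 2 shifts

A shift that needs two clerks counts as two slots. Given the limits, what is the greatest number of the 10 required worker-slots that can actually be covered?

10

Total capacity across all clerks is 2+2+2+1+1+2 = 10, and 10 slots are needed, so at most 10 can be filled.
An assignment achieving 10: Mon-AM→Delgado, Mon-PM→Delgado, Tue-AM→Jules, Tue-PM→Santos+Vasquez, Wed-AM→Jules, Wed-PM→Osei, Thu-AM→Santos, Thu-PM→Osei, Fri-AM→Johansson.
Loads: Jules 2/2, Santos 2/2, Osei 2/2, Johansson 1/1, Vasquez 1/1, Delgado 2/2.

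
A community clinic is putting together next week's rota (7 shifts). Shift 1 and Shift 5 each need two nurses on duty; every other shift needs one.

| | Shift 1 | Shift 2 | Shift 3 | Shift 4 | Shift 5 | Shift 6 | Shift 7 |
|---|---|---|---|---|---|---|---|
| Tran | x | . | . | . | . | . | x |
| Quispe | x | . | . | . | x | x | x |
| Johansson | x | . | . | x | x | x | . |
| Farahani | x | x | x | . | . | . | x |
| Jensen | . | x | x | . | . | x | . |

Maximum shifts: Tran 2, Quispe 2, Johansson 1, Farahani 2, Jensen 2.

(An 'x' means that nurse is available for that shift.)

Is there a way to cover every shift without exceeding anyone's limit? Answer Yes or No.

No

Total capacity is 9 and 9 slots are needed, so capacity alone doesn't rule it out.
Shifts {Shift 4, Shift 5} need 3 worker-slots in total, but the nurses available for any of those shifts (Quispe and Johansson) can supply at most 2 among them. So no valid schedule exists.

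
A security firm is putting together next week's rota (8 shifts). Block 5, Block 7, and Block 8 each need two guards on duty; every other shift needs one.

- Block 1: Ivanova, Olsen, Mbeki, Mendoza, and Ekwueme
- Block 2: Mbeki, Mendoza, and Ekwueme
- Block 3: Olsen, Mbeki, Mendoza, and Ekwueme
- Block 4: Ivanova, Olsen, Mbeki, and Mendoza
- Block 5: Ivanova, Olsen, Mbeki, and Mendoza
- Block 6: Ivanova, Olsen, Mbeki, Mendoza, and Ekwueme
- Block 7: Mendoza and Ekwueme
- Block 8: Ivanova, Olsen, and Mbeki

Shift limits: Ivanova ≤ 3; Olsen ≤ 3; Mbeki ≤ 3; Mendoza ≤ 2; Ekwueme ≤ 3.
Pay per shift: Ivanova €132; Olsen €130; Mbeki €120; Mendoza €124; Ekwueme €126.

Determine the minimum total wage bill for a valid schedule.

Block 7 can only be covered by Mendoza and Ekwueme, so that assignment is forced.
Picking the cheapest available guard for each shift independently would cost €1344, but that ignores the shift limits.
An optimal schedule: Block 1→Ekwueme, Block 2→Mbeki, Block 3→Mbeki, Block 4→Olsen, Block 5→Mendoza+Olsen, Block 6→Ekwueme, Block 7→Mendoza+Ekwueme, Block 8→Mbeki+Olsen.
Total: 126 + 120 + 120 + 130 + 124 + 130 + 126 + 124 + 126 + 120 + 130 = €1376.

€1376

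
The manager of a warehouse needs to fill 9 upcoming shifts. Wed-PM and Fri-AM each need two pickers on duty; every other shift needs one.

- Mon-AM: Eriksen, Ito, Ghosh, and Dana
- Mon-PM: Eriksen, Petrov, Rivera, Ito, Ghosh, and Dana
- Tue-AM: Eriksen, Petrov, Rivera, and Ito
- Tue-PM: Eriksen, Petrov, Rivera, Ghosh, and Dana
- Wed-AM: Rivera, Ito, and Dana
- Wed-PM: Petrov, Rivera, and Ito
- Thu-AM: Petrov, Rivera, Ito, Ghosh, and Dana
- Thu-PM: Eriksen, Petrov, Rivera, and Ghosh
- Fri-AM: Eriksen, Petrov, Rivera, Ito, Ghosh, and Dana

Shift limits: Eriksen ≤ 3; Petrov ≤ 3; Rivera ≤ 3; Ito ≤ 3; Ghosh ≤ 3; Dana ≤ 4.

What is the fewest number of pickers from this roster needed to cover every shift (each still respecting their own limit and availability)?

4

11 slots to fill and no one can take more than 4, so at least ⌈11/4⌉ = 3 pickers are needed.
Any 3 pickers together have capacity at most 4+3+3 = 10 < 11 slots, so 3 can never suffice.
Eriksen, Petrov, Rivera, and Ito alone can cover everything: Mon-AM→Eriksen, Mon-PM→Petrov, Tue-AM→Ito, Tue-PM→Eriksen, Wed-AM→Rivera, Wed-PM→Petrov+Rivera, Thu-AM→Petrov, Thu-PM→Eriksen, Fri-AM→Rivera+Ito.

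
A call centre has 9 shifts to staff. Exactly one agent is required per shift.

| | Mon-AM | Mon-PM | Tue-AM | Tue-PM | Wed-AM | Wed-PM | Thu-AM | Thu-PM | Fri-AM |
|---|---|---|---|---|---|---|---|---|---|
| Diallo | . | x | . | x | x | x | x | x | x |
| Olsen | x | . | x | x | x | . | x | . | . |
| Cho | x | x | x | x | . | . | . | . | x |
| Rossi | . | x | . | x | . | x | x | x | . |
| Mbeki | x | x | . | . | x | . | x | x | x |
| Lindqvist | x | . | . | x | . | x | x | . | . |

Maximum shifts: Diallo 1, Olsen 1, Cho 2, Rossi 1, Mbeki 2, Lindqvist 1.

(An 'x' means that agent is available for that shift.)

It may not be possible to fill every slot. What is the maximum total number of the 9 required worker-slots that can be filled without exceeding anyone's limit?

Total capacity across all agents is 1+1+2+1+2+1 = 8, and 9 slots are needed, so at most 8 can be filled.
An assignment achieving 8: Mon-AM→Cho, Mon-PM→Mbeki, Tue-AM→Olsen, Tue-PM→Lindqvist, Wed-AM→Diallo, Wed-PM→Rossi, Thu-PM→Mbeki, Fri-AM→Cho.
Loads: Diallo 1/1, Olsen 1/1, Cho 2/2, Rossi 1/1, Mbeki 2/2, Lindqvist 1/1.

8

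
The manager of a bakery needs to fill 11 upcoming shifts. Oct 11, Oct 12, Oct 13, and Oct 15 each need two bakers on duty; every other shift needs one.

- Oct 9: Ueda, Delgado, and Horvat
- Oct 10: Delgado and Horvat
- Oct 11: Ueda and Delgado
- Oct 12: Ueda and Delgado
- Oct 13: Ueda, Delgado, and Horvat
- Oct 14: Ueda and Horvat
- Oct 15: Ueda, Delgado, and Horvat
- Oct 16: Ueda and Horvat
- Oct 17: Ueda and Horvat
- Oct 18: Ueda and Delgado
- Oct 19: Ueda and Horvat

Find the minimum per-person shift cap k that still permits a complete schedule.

With 3 bakers and 15 worker-slots to fill, someone must work at least ⌈15/3⌉ = 5 shifts, so k ≥ 5.
k = 5 works: Oct 9→Horvat, Oct 10→Delgado, Oct 11→Ueda+Delgado, Oct 12→Ueda+Delgado, Oct 13→Delgado+Horvat, Oct 14→Ueda, Oct 15→Delgado+Horvat, Oct 16→Ueda, Oct 17→Horvat, Oct 18→Ueda, Oct 19→Horvat.
Loads: Ueda 5, Delgado 5, Horvat 5 — all ≤ 5.

5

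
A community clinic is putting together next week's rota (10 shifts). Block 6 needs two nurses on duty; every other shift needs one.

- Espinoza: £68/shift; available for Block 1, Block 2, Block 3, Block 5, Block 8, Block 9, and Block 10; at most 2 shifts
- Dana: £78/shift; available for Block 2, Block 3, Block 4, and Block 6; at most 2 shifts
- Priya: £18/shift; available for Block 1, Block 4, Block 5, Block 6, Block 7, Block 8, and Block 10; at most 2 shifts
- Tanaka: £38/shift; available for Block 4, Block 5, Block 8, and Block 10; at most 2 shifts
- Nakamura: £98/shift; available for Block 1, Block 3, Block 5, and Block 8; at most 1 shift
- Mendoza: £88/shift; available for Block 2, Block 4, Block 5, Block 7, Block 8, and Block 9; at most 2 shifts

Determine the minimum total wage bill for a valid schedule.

£678

Block 6 can only be covered by Dana and Priya, so that assignment is forced.
Picking the cheapest available nurse for each shift independently would cost £408, but that ignores the shift limits.
An optimal schedule: Block 1→Espinoza, Block 2→Dana, Block 3→Nakamura, Block 4→Tanaka, Block 5→Mendoza, Block 6→Dana+Priya, Block 7→Priya, Block 8→Mendoza, Block 9→Espinoza, Block 10→Tanaka.
Total: 68 + 78 + 98 + 38 + 88 + 78 + 18 + 18 + 88 + 68 + 38 = £678.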